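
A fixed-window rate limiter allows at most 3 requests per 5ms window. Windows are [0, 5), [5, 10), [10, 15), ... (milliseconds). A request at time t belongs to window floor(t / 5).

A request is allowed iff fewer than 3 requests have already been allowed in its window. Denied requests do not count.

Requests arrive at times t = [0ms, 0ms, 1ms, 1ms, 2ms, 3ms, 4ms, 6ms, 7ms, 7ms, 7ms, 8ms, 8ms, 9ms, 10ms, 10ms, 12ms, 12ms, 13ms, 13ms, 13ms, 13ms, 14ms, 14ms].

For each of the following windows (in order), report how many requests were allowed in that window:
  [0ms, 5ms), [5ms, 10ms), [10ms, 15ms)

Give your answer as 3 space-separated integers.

Answer: 3 3 3

Derivation:
Processing requests:
  req#1 t=0ms (window 0): ALLOW
  req#2 t=0ms (window 0): ALLOW
  req#3 t=1ms (window 0): ALLOW
  req#4 t=1ms (window 0): DENY
  req#5 t=2ms (window 0): DENY
  req#6 t=3ms (window 0): DENY
  req#7 t=4ms (window 0): DENY
  req#8 t=6ms (window 1): ALLOW
  req#9 t=7ms (window 1): ALLOW
  req#10 t=7ms (window 1): ALLOW
  req#11 t=7ms (window 1): DENY
  req#12 t=8ms (window 1): DENY
  req#13 t=8ms (window 1): DENY
  req#14 t=9ms (window 1): DENY
  req#15 t=10ms (window 2): ALLOW
  req#16 t=10ms (window 2): ALLOW
  req#17 t=12ms (window 2): ALLOW
  req#18 t=12ms (window 2): DENY
  req#19 t=13ms (window 2): DENY
  req#20 t=13ms (window 2): DENY
  req#21 t=13ms (window 2): DENY
  req#22 t=13ms (window 2): DENY
  req#23 t=14ms (window 2): DENY
  req#24 t=14ms (window 2): DENY

Allowed counts by window: 3 3 3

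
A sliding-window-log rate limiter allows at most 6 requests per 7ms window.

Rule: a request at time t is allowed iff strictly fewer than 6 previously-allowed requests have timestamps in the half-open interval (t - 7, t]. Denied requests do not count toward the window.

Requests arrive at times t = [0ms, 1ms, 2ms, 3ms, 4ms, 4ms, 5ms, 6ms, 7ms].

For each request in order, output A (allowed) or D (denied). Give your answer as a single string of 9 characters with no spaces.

Answer: AAAAAADDA

Derivation:
Tracking allowed requests in the window:
  req#1 t=0ms: ALLOW
  req#2 t=1ms: ALLOW
  req#3 t=2ms: ALLOW
  req#4 t=3ms: ALLOW
  req#5 t=4ms: ALLOW
  req#6 t=4ms: ALLOW
  req#7 t=5ms: DENY
  req#8 t=6ms: DENY
  req#9 t=7ms: ALLOW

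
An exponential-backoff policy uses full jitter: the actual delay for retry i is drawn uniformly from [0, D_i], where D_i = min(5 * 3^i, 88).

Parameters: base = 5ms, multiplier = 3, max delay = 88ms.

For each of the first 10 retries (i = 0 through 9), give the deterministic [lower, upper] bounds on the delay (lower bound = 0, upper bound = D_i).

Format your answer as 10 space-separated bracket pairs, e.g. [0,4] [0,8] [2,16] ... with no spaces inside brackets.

Answer: [0,5] [0,15] [0,45] [0,88] [0,88] [0,88] [0,88] [0,88] [0,88] [0,88]

Derivation:
Computing bounds per retry:
  i=0: D_i=min(5*3^0,88)=5, bounds=[0,5]
  i=1: D_i=min(5*3^1,88)=15, bounds=[0,15]
  i=2: D_i=min(5*3^2,88)=45, bounds=[0,45]
  i=3: D_i=min(5*3^3,88)=88, bounds=[0,88]
  i=4: D_i=min(5*3^4,88)=88, bounds=[0,88]
  i=5: D_i=min(5*3^5,88)=88, bounds=[0,88]
  i=6: D_i=min(5*3^6,88)=88, bounds=[0,88]
  i=7: D_i=min(5*3^7,88)=88, bounds=[0,88]
  i=8: D_i=min(5*3^8,88)=88, bounds=[0,88]
  i=9: D_i=min(5*3^9,88)=88, bounds=[0,88]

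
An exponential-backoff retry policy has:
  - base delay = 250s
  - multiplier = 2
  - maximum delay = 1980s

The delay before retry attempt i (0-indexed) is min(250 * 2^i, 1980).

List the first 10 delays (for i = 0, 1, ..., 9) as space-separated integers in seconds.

Computing each delay:
  i=0: min(250*2^0, 1980) = 250
  i=1: min(250*2^1, 1980) = 500
  i=2: min(250*2^2, 1980) = 1000
  i=3: min(250*2^3, 1980) = 1980
  i=4: min(250*2^4, 1980) = 1980
  i=5: min(250*2^5, 1980) = 1980
  i=6: min(250*2^6, 1980) = 1980
  i=7: min(250*2^7, 1980) = 1980
  i=8: min(250*2^8, 1980) = 1980
  i=9: min(250*2^9, 1980) = 1980

Answer: 250 500 1000 1980 1980 1980 1980 1980 1980 1980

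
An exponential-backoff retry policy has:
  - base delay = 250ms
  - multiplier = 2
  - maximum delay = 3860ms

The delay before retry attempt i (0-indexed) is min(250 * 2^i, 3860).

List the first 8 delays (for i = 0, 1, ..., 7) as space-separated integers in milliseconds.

Computing each delay:
  i=0: min(250*2^0, 3860) = 250
  i=1: min(250*2^1, 3860) = 500
  i=2: min(250*2^2, 3860) = 1000
  i=3: min(250*2^3, 3860) = 2000
  i=4: min(250*2^4, 3860) = 3860
  i=5: min(250*2^5, 3860) = 3860
  i=6: min(250*2^6, 3860) = 3860
  i=7: min(250*2^7, 3860) = 3860

Answer: 250 500 1000 2000 3860 3860 3860 3860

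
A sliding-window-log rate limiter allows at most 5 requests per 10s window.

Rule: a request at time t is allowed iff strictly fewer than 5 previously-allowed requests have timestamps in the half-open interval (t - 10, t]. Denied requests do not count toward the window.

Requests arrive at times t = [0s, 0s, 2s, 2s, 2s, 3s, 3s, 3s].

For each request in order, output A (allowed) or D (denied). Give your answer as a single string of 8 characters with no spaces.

Tracking allowed requests in the window:
  req#1 t=0s: ALLOW
  req#2 t=0s: ALLOW
  req#3 t=2s: ALLOW
  req#4 t=2s: ALLOW
  req#5 t=2s: ALLOW
  req#6 t=3s: DENY
  req#7 t=3s: DENY
  req#8 t=3s: DENY

Answer: AAAAADDD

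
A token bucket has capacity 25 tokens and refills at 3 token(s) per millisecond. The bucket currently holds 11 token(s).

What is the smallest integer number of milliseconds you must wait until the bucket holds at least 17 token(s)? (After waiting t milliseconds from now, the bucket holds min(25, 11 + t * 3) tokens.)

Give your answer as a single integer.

Need 11 + t * 3 >= 17, so t >= 6/3.
Smallest integer t = ceil(6/3) = 2.

Answer: 2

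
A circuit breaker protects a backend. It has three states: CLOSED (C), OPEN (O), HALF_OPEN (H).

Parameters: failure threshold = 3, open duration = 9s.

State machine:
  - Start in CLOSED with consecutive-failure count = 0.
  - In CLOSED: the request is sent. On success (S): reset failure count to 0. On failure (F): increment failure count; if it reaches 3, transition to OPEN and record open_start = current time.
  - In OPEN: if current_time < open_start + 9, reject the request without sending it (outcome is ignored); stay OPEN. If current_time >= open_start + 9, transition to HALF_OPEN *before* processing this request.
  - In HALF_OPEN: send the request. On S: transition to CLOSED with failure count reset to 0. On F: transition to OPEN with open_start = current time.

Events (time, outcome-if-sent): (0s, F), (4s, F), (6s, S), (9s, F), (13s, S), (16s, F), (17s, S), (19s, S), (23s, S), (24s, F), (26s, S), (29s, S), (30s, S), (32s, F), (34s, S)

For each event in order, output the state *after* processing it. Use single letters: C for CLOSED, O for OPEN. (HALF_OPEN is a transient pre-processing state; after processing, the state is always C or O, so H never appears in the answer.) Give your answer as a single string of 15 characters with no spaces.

Answer: CCCCCCCCCCCCCCC

Derivation:
State after each event:
  event#1 t=0s outcome=F: state=CLOSED
  event#2 t=4s outcome=F: state=CLOSED
  event#3 t=6s outcome=S: state=CLOSED
  event#4 t=9s outcome=F: state=CLOSED
  event#5 t=13s outcome=S: state=CLOSED
  event#6 t=16s outcome=F: state=CLOSED
  event#7 t=17s outcome=S: state=CLOSED
  event#8 t=19s outcome=S: state=CLOSED
  event#9 t=23s outcome=S: state=CLOSED
  event#10 t=24s outcome=F: state=CLOSED
  event#11 t=26s outcome=S: state=CLOSED
  event#12 t=29s outcome=S: state=CLOSED
  event#13 t=30s outcome=S: state=CLOSED
  event#14 t=32s outcome=F: state=CLOSED
  event#15 t=34s outcome=S: state=CLOSED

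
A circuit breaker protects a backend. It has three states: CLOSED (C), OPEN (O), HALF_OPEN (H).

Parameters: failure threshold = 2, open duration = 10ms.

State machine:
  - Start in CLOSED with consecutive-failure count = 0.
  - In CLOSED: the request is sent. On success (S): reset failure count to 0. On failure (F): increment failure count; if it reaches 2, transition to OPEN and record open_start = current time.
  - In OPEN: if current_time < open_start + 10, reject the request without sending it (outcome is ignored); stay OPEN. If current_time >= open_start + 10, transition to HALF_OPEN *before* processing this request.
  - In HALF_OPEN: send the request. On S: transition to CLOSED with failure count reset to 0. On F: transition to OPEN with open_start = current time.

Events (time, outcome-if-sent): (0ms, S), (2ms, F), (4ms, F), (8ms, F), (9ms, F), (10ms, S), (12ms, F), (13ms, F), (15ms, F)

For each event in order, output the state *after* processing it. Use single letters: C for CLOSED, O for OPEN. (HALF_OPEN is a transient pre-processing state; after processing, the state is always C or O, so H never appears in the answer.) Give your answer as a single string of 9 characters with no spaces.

Answer: CCOOOOOOO

Derivation:
State after each event:
  event#1 t=0ms outcome=S: state=CLOSED
  event#2 t=2ms outcome=F: state=CLOSED
  event#3 t=4ms outcome=F: state=OPEN
  event#4 t=8ms outcome=F: state=OPEN
  event#5 t=9ms outcome=F: state=OPEN
  event#6 t=10ms outcome=S: state=OPEN
  event#7 t=12ms outcome=F: state=OPEN
  event#8 t=13ms outcome=F: state=OPEN
  event#9 t=15ms outcome=F: state=OPEN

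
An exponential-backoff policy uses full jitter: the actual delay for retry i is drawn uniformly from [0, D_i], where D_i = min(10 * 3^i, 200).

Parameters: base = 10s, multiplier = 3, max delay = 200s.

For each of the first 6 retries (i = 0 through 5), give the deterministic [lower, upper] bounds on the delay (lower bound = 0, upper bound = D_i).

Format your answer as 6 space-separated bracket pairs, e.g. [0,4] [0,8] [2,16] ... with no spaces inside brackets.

Answer: [0,10] [0,30] [0,90] [0,200] [0,200] [0,200]

Derivation:
Computing bounds per retry:
  i=0: D_i=min(10*3^0,200)=10, bounds=[0,10]
  i=1: D_i=min(10*3^1,200)=30, bounds=[0,30]
  i=2: D_i=min(10*3^2,200)=90, bounds=[0,90]
  i=3: D_i=min(10*3^3,200)=200, bounds=[0,200]
  i=4: D_i=min(10*3^4,200)=200, bounds=[0,200]
  i=5: D_i=min(10*3^5,200)=200, bounds=[0,200]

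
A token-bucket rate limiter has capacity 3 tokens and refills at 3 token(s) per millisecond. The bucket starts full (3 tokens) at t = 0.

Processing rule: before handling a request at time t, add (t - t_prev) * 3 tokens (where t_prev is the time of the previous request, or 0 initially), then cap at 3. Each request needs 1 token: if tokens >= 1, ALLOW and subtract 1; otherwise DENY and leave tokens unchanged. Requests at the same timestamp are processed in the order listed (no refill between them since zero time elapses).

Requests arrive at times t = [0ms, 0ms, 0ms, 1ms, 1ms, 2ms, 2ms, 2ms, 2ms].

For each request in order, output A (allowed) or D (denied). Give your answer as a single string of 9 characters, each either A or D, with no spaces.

Answer: AAAAAAAAD

Derivation:
Simulating step by step:
  req#1 t=0ms: ALLOW
  req#2 t=0ms: ALLOW
  req#3 t=0ms: ALLOW
  req#4 t=1ms: ALLOW
  req#5 t=1ms: ALLOW
  req#6 t=2ms: ALLOW
  req#7 t=2ms: ALLOW
  req#8 t=2ms: ALLOW
  req#9 t=2ms: DENY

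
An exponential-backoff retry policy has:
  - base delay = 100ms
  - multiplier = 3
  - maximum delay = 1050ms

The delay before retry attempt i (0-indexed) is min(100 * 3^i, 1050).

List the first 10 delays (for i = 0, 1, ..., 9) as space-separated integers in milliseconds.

Answer: 100 300 900 1050 1050 1050 1050 1050 1050 1050

Derivation:
Computing each delay:
  i=0: min(100*3^0, 1050) = 100
  i=1: min(100*3^1, 1050) = 300
  i=2: min(100*3^2, 1050) = 900
  i=3: min(100*3^3, 1050) = 1050
  i=4: min(100*3^4, 1050) = 1050
  i=5: min(100*3^5, 1050) = 1050
  i=6: min(100*3^6, 1050) = 1050
  i=7: min(100*3^7, 1050) = 1050
  i=8: min(100*3^8, 1050) = 1050
  i=9: min(100*3^9, 1050) = 1050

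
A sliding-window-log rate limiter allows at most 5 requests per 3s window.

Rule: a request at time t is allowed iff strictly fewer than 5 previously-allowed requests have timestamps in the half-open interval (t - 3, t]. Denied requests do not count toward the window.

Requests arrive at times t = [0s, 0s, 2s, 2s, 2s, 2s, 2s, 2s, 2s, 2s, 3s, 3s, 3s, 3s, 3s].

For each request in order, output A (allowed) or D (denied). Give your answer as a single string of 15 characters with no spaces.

Tracking allowed requests in the window:
  req#1 t=0s: ALLOW
  req#2 t=0s: ALLOW
  req#3 t=2s: ALLOW
  req#4 t=2s: ALLOW
  req#5 t=2s: ALLOW
  req#6 t=2s: DENY
  req#7 t=2s: DENY
  req#8 t=2s: DENY
  req#9 t=2s: DENY
  req#10 t=2s: DENY
  req#11 t=3s: ALLOW
  req#12 t=3s: ALLOW
  req#13 t=3s: DENY
  req#14 t=3s: DENY
  req#15 t=3s: DENY

Answer: AAAAADDDDDAADDD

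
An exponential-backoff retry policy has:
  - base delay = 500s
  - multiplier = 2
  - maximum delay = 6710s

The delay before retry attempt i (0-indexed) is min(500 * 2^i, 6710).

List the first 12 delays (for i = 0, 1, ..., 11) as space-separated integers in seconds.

Computing each delay:
  i=0: min(500*2^0, 6710) = 500
  i=1: min(500*2^1, 6710) = 1000
  i=2: min(500*2^2, 6710) = 2000
  i=3: min(500*2^3, 6710) = 4000
  i=4: min(500*2^4, 6710) = 6710
  i=5: min(500*2^5, 6710) = 6710
  i=6: min(500*2^6, 6710) = 6710
  i=7: min(500*2^7, 6710) = 6710
  i=8: min(500*2^8, 6710) = 6710
  i=9: min(500*2^9, 6710) = 6710
  i=10: min(500*2^10, 6710) = 6710
  i=11: min(500*2^11, 6710) = 6710

Answer: 500 1000 2000 4000 6710 6710 6710 6710 6710 6710 6710 6710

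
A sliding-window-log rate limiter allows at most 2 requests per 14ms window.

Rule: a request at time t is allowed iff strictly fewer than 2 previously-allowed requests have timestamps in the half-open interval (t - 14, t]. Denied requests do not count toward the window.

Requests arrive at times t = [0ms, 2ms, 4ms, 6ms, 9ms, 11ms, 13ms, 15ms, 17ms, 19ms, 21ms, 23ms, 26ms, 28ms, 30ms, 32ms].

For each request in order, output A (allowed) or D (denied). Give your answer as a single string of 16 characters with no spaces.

Tracking allowed requests in the window:
  req#1 t=0ms: ALLOW
  req#2 t=2ms: ALLOW
  req#3 t=4ms: DENY
  req#4 t=6ms: DENY
  req#5 t=9ms: DENY
  req#6 t=11ms: DENY
  req#7 t=13ms: DENY
  req#8 t=15ms: ALLOW
  req#9 t=17ms: ALLOW
  req#10 t=19ms: DENY
  req#11 t=21ms: DENY
  req#12 t=23ms: DENY
  req#13 t=26ms: DENY
  req#14 t=28ms: DENY
  req#15 t=30ms: ALLOW
  req#16 t=32ms: ALLOW

Answer: AADDDDDAADDDDDAA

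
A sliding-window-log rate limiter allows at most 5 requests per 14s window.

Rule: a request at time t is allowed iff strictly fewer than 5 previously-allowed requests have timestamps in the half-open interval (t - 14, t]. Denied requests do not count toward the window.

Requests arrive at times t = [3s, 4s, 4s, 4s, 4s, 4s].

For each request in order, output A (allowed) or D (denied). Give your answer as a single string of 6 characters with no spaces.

Answer: AAAAAD

Derivation:
Tracking allowed requests in the window:
  req#1 t=3s: ALLOW
  req#2 t=4s: ALLOW
  req#3 t=4s: ALLOW
  req#4 t=4s: ALLOW
  req#5 t=4s: ALLOW
  req#6 t=4s: DENY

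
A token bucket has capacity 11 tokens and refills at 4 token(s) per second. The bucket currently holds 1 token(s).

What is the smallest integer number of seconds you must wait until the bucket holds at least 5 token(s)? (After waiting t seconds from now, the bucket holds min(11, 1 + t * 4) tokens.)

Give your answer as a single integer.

Need 1 + t * 4 >= 5, so t >= 4/4.
Smallest integer t = ceil(4/4) = 1.

Answer: 1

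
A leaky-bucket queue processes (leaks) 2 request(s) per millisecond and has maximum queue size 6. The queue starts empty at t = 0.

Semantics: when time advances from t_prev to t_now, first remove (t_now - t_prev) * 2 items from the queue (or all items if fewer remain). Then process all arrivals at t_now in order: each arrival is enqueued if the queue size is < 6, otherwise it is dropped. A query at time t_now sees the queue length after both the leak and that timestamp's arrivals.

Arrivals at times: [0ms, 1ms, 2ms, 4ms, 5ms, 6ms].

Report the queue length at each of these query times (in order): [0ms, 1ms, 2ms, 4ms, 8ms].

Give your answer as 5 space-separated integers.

Answer: 1 1 1 1 0

Derivation:
Queue lengths at query times:
  query t=0ms: backlog = 1
  query t=1ms: backlog = 1
  query t=2ms: backlog = 1
  query t=4ms: backlog = 1
  query t=8ms: backlog = 0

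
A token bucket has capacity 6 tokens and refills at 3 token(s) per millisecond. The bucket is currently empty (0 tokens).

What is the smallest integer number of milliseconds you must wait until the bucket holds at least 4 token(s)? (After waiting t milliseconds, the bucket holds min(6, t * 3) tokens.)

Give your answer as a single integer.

Answer: 2

Derivation:
Need t * 3 >= 4, so t >= 4/3.
Smallest integer t = ceil(4/3) = 2.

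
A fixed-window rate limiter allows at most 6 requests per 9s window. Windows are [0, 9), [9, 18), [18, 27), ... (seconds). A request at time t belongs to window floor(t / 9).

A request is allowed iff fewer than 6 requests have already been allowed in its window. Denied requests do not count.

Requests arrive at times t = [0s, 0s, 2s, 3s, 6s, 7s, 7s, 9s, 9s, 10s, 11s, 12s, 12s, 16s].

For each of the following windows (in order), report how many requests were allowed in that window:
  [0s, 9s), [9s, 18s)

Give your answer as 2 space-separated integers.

Processing requests:
  req#1 t=0s (window 0): ALLOW
  req#2 t=0s (window 0): ALLOW
  req#3 t=2s (window 0): ALLOW
  req#4 t=3s (window 0): ALLOW
  req#5 t=6s (window 0): ALLOW
  req#6 t=7s (window 0): ALLOW
  req#7 t=7s (window 0): DENY
  req#8 t=9s (window 1): ALLOW
  req#9 t=9s (window 1): ALLOW
  req#10 t=10s (window 1): ALLOW
  req#11 t=11s (window 1): ALLOW
  req#12 t=12s (window 1): ALLOW
  req#13 t=12s (window 1): ALLOW
  req#14 t=16s (window 1): DENY

Allowed counts by window: 6 6

Answer: 6 6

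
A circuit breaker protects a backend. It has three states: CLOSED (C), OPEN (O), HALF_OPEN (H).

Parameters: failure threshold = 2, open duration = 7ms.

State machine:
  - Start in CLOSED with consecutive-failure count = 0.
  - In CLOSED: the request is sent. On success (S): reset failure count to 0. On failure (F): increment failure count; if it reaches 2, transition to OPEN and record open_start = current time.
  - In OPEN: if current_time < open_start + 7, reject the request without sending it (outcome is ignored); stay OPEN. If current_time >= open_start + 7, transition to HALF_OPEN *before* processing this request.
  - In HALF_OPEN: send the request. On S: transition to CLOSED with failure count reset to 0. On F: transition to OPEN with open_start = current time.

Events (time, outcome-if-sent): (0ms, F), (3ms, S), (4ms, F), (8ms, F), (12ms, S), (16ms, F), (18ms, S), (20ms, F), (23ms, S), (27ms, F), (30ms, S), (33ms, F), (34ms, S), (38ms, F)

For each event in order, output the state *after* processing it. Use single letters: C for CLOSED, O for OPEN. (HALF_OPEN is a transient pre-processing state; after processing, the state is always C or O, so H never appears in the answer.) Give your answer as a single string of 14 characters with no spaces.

Answer: CCCOOOOOCCCCCC

Derivation:
State after each event:
  event#1 t=0ms outcome=F: state=CLOSED
  event#2 t=3ms outcome=S: state=CLOSED
  event#3 t=4ms outcome=F: state=CLOSED
  event#4 t=8ms outcome=F: state=OPEN
  event#5 t=12ms outcome=S: state=OPEN
  event#6 t=16ms outcome=F: state=OPEN
  event#7 t=18ms outcome=S: state=OPEN
  event#8 t=20ms outcome=F: state=OPEN
  event#9 t=23ms outcome=S: state=CLOSED
  event#10 t=27ms outcome=F: state=CLOSED
  event#11 t=30ms outcome=S: state=CLOSED
  event#12 t=33ms outcome=F: state=CLOSED
  event#13 t=34ms outcome=S: state=CLOSED
  event#14 t=38ms outcome=F: state=CLOSED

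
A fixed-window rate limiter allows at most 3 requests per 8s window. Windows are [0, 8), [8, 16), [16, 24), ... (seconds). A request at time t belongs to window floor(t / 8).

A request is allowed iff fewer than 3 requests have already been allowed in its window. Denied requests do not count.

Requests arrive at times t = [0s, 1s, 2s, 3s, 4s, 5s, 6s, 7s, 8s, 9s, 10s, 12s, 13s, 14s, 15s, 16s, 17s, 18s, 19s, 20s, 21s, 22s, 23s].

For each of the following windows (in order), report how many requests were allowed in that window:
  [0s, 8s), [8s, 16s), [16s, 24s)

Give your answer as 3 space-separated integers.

Processing requests:
  req#1 t=0s (window 0): ALLOW
  req#2 t=1s (window 0): ALLOW
  req#3 t=2s (window 0): ALLOW
  req#4 t=3s (window 0): DENY
  req#5 t=4s (window 0): DENY
  req#6 t=5s (window 0): DENY
  req#7 t=6s (window 0): DENY
  req#8 t=7s (window 0): DENY
  req#9 t=8s (window 1): ALLOW
  req#10 t=9s (window 1): ALLOW
  req#11 t=10s (window 1): ALLOW
  req#12 t=12s (window 1): DENY
  req#13 t=13s (window 1): DENY
  req#14 t=14s (window 1): DENY
  req#15 t=15s (window 1): DENY
  req#16 t=16s (window 2): ALLOW
  req#17 t=17s (window 2): ALLOW
  req#18 t=18s (window 2): ALLOW
  req#19 t=19s (window 2): DENY
  req#20 t=20s (window 2): DENY
  req#21 t=21s (window 2): DENY
  req#22 t=22s (window 2): DENY
  req#23 t=23s (window 2): DENY

Allowed counts by window: 3 3 3

Answer: 3 3 3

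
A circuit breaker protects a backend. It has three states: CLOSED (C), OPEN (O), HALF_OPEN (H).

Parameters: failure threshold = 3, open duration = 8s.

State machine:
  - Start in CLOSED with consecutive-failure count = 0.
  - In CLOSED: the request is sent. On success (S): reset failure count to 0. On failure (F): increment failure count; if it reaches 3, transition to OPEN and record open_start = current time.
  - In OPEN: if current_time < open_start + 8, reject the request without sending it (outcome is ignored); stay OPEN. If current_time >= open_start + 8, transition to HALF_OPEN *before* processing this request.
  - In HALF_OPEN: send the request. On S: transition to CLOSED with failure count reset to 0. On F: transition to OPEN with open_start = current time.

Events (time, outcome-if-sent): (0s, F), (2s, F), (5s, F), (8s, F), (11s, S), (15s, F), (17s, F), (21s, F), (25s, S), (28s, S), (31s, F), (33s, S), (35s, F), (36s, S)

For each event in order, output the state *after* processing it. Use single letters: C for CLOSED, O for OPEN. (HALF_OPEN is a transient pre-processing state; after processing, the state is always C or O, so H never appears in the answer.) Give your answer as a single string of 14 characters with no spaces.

State after each event:
  event#1 t=0s outcome=F: state=CLOSED
  event#2 t=2s outcome=F: state=CLOSED
  event#3 t=5s outcome=F: state=OPEN
  event#4 t=8s outcome=F: state=OPEN
  event#5 t=11s outcome=S: state=OPEN
  event#6 t=15s outcome=F: state=OPEN
  event#7 t=17s outcome=F: state=OPEN
  event#8 t=21s outcome=F: state=OPEN
  event#9 t=25s outcome=S: state=CLOSED
  event#10 t=28s outcome=S: state=CLOSED
  event#11 t=31s outcome=F: state=CLOSED
  event#12 t=33s outcome=S: state=CLOSED
  event#13 t=35s outcome=F: state=CLOSED
  event#14 t=36s outcome=S: state=CLOSED

Answer: CCOOOOOOCCCCCC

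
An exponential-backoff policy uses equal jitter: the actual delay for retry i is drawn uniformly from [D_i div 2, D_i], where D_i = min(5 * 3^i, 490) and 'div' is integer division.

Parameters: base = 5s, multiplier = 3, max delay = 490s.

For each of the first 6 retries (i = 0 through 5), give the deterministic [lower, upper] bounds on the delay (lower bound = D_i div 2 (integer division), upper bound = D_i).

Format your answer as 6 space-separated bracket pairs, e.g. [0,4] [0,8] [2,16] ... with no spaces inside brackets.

Computing bounds per retry:
  i=0: D_i=min(5*3^0,490)=5, bounds=[2,5]
  i=1: D_i=min(5*3^1,490)=15, bounds=[7,15]
  i=2: D_i=min(5*3^2,490)=45, bounds=[22,45]
  i=3: D_i=min(5*3^3,490)=135, bounds=[67,135]
  i=4: D_i=min(5*3^4,490)=405, bounds=[202,405]
  i=5: D_i=min(5*3^5,490)=490, bounds=[245,490]

Answer: [2,5] [7,15] [22,45] [67,135] [202,405] [245,490]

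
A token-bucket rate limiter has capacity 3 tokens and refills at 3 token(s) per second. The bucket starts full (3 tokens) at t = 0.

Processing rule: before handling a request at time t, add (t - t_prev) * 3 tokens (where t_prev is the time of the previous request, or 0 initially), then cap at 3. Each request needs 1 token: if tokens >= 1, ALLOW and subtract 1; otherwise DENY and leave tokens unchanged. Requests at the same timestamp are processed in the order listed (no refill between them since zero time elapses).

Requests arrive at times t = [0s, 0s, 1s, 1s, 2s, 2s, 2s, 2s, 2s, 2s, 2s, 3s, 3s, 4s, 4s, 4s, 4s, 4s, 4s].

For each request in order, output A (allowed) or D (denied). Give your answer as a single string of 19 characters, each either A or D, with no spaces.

Simulating step by step:
  req#1 t=0s: ALLOW
  req#2 t=0s: ALLOW
  req#3 t=1s: ALLOW
  req#4 t=1s: ALLOW
  req#5 t=2s: ALLOW
  req#6 t=2s: ALLOW
  req#7 t=2s: ALLOW
  req#8 t=2s: DENY
  req#9 t=2s: DENY
  req#10 t=2s: DENY
  req#11 t=2s: DENY
  req#12 t=3s: ALLOW
  req#13 t=3s: ALLOW
  req#14 t=4s: ALLOW
  req#15 t=4s: ALLOW
  req#16 t=4s: ALLOW
  req#17 t=4s: DENY
  req#18 t=4s: DENY
  req#19 t=4s: DENY

Answer: AAAAAAADDDDAAAAADDD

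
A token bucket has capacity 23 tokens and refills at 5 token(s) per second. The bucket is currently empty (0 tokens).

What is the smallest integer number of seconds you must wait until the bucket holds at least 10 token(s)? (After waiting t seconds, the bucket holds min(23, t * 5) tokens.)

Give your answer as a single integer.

Need t * 5 >= 10, so t >= 10/5.
Smallest integer t = ceil(10/5) = 2.

Answer: 2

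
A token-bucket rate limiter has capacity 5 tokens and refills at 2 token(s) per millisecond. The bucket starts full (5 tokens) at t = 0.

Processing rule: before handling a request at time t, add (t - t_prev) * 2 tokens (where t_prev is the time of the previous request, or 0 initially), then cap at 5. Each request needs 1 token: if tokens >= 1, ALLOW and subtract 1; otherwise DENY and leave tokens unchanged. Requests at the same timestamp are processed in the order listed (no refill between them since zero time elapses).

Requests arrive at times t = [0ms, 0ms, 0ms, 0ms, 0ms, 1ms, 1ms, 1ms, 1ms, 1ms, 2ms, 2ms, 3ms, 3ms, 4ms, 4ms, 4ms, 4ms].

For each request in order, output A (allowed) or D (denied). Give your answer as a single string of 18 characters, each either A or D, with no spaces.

Simulating step by step:
  req#1 t=0ms: ALLOW
  req#2 t=0ms: ALLOW
  req#3 t=0ms: ALLOW
  req#4 t=0ms: ALLOW
  req#5 t=0ms: ALLOW
  req#6 t=1ms: ALLOW
  req#7 t=1ms: ALLOW
  req#8 t=1ms: DENY
  req#9 t=1ms: DENY
  req#10 t=1ms: DENY
  req#11 t=2ms: ALLOW
  req#12 t=2ms: ALLOW
  req#13 t=3ms: ALLOW
  req#14 t=3ms: ALLOW
  req#15 t=4ms: ALLOW
  req#16 t=4ms: ALLOW
  req#17 t=4ms: DENY
  req#18 t=4ms: DENY

Answer: AAAAAAADDDAAAAAADD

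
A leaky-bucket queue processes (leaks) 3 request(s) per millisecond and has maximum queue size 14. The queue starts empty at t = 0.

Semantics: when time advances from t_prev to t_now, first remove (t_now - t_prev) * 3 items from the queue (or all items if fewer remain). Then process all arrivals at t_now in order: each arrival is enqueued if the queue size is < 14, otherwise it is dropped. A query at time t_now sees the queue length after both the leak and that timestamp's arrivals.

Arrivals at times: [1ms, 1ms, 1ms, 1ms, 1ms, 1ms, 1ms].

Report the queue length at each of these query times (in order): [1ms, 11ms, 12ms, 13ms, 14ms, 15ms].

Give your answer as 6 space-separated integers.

Answer: 7 0 0 0 0 0

Derivation:
Queue lengths at query times:
  query t=1ms: backlog = 7
  query t=11ms: backlog = 0
  query t=12ms: backlog = 0
  query t=13ms: backlog = 0
  query t=14ms: backlog = 0
  query t=15ms: backlog = 0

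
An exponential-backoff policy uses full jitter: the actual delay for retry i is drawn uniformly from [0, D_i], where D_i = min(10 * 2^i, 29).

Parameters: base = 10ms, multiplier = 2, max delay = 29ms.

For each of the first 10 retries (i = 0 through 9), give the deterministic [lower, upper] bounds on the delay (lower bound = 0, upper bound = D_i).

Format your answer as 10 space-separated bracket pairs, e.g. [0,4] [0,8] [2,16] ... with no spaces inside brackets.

Answer: [0,10] [0,20] [0,29] [0,29] [0,29] [0,29] [0,29] [0,29] [0,29] [0,29]

Derivation:
Computing bounds per retry:
  i=0: D_i=min(10*2^0,29)=10, bounds=[0,10]
  i=1: D_i=min(10*2^1,29)=20, bounds=[0,20]
  i=2: D_i=min(10*2^2,29)=29, bounds=[0,29]
  i=3: D_i=min(10*2^3,29)=29, bounds=[0,29]
  i=4: D_i=min(10*2^4,29)=29, bounds=[0,29]
  i=5: D_i=min(10*2^5,29)=29, bounds=[0,29]
  i=6: D_i=min(10*2^6,29)=29, bounds=[0,29]
  i=7: D_i=min(10*2^7,29)=29, bounds=[0,29]
  i=8: D_i=min(10*2^8,29)=29, bounds=[0,29]
  i=9: D_i=min(10*2^9,29)=29, bounds=[0,29]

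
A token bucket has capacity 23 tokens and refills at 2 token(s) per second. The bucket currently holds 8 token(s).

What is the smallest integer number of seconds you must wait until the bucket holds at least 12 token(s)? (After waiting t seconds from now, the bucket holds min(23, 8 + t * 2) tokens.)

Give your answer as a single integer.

Answer: 2

Derivation:
Need 8 + t * 2 >= 12, so t >= 4/2.
Smallest integer t = ceil(4/2) = 2.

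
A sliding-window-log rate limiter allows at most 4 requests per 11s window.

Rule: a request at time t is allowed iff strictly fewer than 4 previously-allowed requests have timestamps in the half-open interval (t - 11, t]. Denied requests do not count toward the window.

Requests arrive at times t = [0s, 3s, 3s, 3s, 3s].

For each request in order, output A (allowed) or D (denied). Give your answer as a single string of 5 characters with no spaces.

Answer: AAAAD

Derivation:
Tracking allowed requests in the window:
  req#1 t=0s: ALLOW
  req#2 t=3s: ALLOW
  req#3 t=3s: ALLOW
  req#4 t=3s: ALLOW
  req#5 t=3s: DENY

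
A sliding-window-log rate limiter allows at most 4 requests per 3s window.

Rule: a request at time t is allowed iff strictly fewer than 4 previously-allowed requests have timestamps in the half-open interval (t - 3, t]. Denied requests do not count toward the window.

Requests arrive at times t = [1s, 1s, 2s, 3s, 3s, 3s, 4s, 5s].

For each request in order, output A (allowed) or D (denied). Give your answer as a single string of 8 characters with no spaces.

Answer: AAAADDAA

Derivation:
Tracking allowed requests in the window:
  req#1 t=1s: ALLOW
  req#2 t=1s: ALLOW
  req#3 t=2s: ALLOW
  req#4 t=3s: ALLOW
  req#5 t=3s: DENY
  req#6 t=3s: DENY
  req#7 t=4s: ALLOW
  req#8 t=5s: ALLOW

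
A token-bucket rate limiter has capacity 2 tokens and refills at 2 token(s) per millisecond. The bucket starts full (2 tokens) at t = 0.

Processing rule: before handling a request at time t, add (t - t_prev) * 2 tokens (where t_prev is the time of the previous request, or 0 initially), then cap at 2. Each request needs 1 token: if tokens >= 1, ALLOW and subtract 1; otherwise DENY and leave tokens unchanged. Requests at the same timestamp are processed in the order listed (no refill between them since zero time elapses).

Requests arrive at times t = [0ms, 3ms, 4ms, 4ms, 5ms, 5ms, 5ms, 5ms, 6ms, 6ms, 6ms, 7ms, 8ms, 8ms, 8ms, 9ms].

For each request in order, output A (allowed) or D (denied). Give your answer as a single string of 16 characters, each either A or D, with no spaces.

Answer: AAAAAADDAADAAADA

Derivation:
Simulating step by step:
  req#1 t=0ms: ALLOW
  req#2 t=3ms: ALLOW
  req#3 t=4ms: ALLOW
  req#4 t=4ms: ALLOW
  req#5 t=5ms: ALLOW
  req#6 t=5ms: ALLOW
  req#7 t=5ms: DENY
  req#8 t=5ms: DENY
  req#9 t=6ms: ALLOW
  req#10 t=6ms: ALLOW
  req#11 t=6ms: DENY
  req#12 t=7ms: ALLOW
  req#13 t=8ms: ALLOW
  req#14 t=8ms: ALLOW
  req#15 t=8ms: DENY
  req#16 t=9ms: ALLOW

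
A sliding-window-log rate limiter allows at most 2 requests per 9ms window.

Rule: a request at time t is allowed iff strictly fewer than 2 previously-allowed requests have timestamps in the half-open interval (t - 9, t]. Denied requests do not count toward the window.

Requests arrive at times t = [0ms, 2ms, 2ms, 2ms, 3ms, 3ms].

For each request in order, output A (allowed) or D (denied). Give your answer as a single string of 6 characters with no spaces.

Tracking allowed requests in the window:
  req#1 t=0ms: ALLOW
  req#2 t=2ms: ALLOW
  req#3 t=2ms: DENY
  req#4 t=2ms: DENY
  req#5 t=3ms: DENY
  req#6 t=3ms: DENY

Answer: AADDDD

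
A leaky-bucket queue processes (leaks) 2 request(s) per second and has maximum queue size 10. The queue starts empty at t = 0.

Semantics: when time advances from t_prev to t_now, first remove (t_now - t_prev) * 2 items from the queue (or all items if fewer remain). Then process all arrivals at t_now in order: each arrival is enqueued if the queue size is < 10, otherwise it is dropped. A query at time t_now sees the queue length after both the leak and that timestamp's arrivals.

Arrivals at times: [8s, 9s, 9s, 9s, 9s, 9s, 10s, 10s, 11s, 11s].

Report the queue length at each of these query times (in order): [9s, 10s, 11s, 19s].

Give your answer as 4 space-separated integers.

Answer: 5 5 5 0

Derivation:
Queue lengths at query times:
  query t=9s: backlog = 5
  query t=10s: backlog = 5
  query t=11s: backlog = 5
  query t=19s: backlog = 0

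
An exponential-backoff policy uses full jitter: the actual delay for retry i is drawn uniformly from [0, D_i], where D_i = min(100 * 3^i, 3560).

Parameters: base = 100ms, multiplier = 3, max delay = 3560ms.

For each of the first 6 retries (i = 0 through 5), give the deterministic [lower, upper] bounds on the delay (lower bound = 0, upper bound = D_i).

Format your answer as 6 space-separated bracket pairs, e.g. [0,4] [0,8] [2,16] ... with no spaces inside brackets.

Computing bounds per retry:
  i=0: D_i=min(100*3^0,3560)=100, bounds=[0,100]
  i=1: D_i=min(100*3^1,3560)=300, bounds=[0,300]
  i=2: D_i=min(100*3^2,3560)=900, bounds=[0,900]
  i=3: D_i=min(100*3^3,3560)=2700, bounds=[0,2700]
  i=4: D_i=min(100*3^4,3560)=3560, bounds=[0,3560]
  i=5: D_i=min(100*3^5,3560)=3560, bounds=[0,3560]

Answer: [0,100] [0,300] [0,900] [0,2700] [0,3560] [0,3560]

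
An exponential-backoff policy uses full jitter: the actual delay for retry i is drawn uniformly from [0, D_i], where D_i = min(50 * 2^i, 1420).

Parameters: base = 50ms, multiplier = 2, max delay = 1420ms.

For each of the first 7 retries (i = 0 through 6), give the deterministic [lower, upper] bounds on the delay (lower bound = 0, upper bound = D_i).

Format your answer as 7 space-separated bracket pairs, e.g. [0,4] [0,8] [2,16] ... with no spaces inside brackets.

Computing bounds per retry:
  i=0: D_i=min(50*2^0,1420)=50, bounds=[0,50]
  i=1: D_i=min(50*2^1,1420)=100, bounds=[0,100]
  i=2: D_i=min(50*2^2,1420)=200, bounds=[0,200]
  i=3: D_i=min(50*2^3,1420)=400, bounds=[0,400]
  i=4: D_i=min(50*2^4,1420)=800, bounds=[0,800]
  i=5: D_i=min(50*2^5,1420)=1420, bounds=[0,1420]
  i=6: D_i=min(50*2^6,1420)=1420, bounds=[0,1420]

Answer: [0,50] [0,100] [0,200] [0,400] [0,800] [0,1420] [0,1420]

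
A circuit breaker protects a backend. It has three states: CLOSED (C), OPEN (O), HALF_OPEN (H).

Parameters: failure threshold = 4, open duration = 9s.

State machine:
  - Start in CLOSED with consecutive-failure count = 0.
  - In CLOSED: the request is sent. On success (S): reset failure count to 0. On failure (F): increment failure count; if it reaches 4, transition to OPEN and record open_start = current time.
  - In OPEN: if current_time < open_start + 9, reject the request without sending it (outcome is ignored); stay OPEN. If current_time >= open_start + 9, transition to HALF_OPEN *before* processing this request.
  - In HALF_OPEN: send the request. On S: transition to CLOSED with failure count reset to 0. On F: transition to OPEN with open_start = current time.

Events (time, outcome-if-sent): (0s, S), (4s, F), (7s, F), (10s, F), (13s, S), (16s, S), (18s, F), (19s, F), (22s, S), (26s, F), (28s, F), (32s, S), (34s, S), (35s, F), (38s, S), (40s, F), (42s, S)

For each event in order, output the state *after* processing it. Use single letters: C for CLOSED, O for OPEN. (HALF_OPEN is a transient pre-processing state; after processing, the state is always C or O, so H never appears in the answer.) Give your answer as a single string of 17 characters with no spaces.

Answer: CCCCCCCCCCCCCCCCC

Derivation:
State after each event:
  event#1 t=0s outcome=S: state=CLOSED
  event#2 t=4s outcome=F: state=CLOSED
  event#3 t=7s outcome=F: state=CLOSED
  event#4 t=10s outcome=F: state=CLOSED
  event#5 t=13s outcome=S: state=CLOSED
  event#6 t=16s outcome=S: state=CLOSED
  event#7 t=18s outcome=F: state=CLOSED
  event#8 t=19s outcome=F: state=CLOSED
  event#9 t=22s outcome=S: state=CLOSED
  event#10 t=26s outcome=F: state=CLOSED
  event#11 t=28s outcome=F: state=CLOSED
  event#12 t=32s outcome=S: state=CLOSED
  event#13 t=34s outcome=S: state=CLOSED
  event#14 t=35s outcome=F: state=CLOSED
  event#15 t=38s outcome=S: state=CLOSED
  event#16 t=40s outcome=F: state=CLOSED
  event#17 t=42s outcome=S: state=CLOSED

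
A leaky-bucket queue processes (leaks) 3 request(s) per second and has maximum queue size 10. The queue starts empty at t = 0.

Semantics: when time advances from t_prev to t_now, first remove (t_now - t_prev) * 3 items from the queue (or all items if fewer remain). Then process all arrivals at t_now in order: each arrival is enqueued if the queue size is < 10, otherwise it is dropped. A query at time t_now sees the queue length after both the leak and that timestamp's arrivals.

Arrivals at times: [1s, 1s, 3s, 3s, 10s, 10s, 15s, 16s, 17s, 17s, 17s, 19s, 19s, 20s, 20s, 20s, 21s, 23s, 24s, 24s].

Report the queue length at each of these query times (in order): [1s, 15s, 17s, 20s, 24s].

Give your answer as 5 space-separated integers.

Queue lengths at query times:
  query t=1s: backlog = 2
  query t=15s: backlog = 1
  query t=17s: backlog = 3
  query t=20s: backlog = 3
  query t=24s: backlog = 2

Answer: 2 1 3 3 2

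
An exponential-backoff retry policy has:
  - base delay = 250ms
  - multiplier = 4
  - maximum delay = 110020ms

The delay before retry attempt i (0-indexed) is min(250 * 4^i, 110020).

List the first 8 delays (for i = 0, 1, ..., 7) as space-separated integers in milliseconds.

Computing each delay:
  i=0: min(250*4^0, 110020) = 250
  i=1: min(250*4^1, 110020) = 1000
  i=2: min(250*4^2, 110020) = 4000
  i=3: min(250*4^3, 110020) = 16000
  i=4: min(250*4^4, 110020) = 64000
  i=5: min(250*4^5, 110020) = 110020
  i=6: min(250*4^6, 110020) = 110020
  i=7: min(250*4^7, 110020) = 110020

Answer: 250 1000 4000 16000 64000 110020 110020 110020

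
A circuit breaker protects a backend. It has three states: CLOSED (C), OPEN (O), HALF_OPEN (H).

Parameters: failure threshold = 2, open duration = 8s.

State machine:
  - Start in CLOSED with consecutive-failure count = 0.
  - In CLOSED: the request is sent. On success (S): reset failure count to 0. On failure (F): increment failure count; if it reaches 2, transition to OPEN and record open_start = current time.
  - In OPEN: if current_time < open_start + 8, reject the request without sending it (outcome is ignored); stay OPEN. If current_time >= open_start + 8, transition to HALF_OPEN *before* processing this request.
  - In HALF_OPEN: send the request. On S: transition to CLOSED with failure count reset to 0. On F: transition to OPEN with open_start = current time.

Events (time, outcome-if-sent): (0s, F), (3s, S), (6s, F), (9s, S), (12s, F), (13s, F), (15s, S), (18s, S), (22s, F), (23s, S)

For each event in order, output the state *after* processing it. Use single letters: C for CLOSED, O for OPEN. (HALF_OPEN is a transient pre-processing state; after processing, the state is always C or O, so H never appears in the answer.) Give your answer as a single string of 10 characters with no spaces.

State after each event:
  event#1 t=0s outcome=F: state=CLOSED
  event#2 t=3s outcome=S: state=CLOSED
  event#3 t=6s outcome=F: state=CLOSED
  event#4 t=9s outcome=S: state=CLOSED
  event#5 t=12s outcome=F: state=CLOSED
  event#6 t=13s outcome=F: state=OPEN
  event#7 t=15s outcome=S: state=OPEN
  event#8 t=18s outcome=S: state=OPEN
  event#9 t=22s outcome=F: state=OPEN
  event#10 t=23s outcome=S: state=OPEN

Answer: CCCCCOOOOO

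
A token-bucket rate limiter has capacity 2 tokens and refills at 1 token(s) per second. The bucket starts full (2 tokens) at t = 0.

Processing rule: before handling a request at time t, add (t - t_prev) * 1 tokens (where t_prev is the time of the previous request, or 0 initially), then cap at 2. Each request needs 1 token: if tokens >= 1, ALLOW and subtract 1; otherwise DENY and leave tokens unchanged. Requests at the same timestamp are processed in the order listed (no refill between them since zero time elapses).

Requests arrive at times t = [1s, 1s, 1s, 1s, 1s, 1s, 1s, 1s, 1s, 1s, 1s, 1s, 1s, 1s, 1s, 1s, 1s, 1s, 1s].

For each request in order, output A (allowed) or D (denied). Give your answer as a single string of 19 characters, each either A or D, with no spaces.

Answer: AADDDDDDDDDDDDDDDDD

Derivation:
Simulating step by step:
  req#1 t=1s: ALLOW
  req#2 t=1s: ALLOW
  req#3 t=1s: DENY
  req#4 t=1s: DENY
  req#5 t=1s: DENY
  req#6 t=1s: DENY
  req#7 t=1s: DENY
  req#8 t=1s: DENY
  req#9 t=1s: DENY
  req#10 t=1s: DENY
  req#11 t=1s: DENY
  req#12 t=1s: DENY
  req#13 t=1s: DENY
  req#14 t=1s: DENY
  req#15 t=1s: DENY
  req#16 t=1s: DENY
  req#17 t=1s: DENY
  req#18 t=1s: DENY
  req#19 t=1s: DENY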